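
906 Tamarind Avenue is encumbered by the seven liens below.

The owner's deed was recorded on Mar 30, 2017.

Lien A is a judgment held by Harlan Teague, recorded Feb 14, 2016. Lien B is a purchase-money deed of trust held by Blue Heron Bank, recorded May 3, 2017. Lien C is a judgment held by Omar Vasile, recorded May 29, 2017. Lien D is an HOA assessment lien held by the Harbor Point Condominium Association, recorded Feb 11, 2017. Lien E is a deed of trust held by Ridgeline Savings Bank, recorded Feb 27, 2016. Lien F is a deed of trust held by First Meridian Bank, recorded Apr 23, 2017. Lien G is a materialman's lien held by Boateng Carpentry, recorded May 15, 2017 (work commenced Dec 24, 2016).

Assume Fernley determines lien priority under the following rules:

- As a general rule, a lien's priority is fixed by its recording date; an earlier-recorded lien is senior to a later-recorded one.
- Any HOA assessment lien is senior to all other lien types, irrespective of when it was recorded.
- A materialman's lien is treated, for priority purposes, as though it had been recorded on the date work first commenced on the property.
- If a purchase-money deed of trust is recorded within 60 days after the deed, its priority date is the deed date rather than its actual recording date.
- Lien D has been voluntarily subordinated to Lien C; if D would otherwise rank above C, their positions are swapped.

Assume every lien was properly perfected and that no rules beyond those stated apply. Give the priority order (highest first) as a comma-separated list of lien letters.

Adjusting effective dates: B was recorded within the 60-day window, so its effective date is the deed date Mar 30, 2017; G is treated as recorded Dec 24, 2016, the work-commencement date.
D is an HOA assessment lien, so it outranks all other liens regardless of date.
Among the remaining liens, by effective date: A (Feb 14, 2016), E (Feb 27, 2016), G (Dec 24, 2016), B (Mar 30, 2017), F (Apr 23, 2017), C (May 29, 2017).
The subordination applies — D was senior to C — so D and C swap.

C, A, E, G, B, F, D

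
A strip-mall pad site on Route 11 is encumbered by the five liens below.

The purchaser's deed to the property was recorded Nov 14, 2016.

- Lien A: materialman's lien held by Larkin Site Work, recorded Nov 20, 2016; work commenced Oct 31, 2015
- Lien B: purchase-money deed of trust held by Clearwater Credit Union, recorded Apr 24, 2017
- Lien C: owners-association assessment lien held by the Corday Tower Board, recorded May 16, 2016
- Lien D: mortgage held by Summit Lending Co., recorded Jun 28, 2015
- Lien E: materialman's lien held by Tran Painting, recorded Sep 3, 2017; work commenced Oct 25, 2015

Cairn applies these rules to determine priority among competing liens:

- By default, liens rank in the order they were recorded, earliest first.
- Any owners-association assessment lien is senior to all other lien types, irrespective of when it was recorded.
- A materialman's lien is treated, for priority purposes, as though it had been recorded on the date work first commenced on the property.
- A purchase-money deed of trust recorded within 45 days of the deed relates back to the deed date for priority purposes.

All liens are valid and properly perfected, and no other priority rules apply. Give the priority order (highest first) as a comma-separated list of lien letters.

C, D, E, A, B

First, effective dates: A's effective date is Oct 31, 2015, when work began; B missed the 45-day window (161 days after the deed), so its recording date stands; E relates back to Oct 25, 2015 (work commenced).
C is an owners-association assessment lien, so it outranks all other liens regardless of date.
Ordering the rest by effective date: D (Jun 28, 2015), E (Oct 25, 2015), A (Oct 31, 2015), B (Apr 24, 2017).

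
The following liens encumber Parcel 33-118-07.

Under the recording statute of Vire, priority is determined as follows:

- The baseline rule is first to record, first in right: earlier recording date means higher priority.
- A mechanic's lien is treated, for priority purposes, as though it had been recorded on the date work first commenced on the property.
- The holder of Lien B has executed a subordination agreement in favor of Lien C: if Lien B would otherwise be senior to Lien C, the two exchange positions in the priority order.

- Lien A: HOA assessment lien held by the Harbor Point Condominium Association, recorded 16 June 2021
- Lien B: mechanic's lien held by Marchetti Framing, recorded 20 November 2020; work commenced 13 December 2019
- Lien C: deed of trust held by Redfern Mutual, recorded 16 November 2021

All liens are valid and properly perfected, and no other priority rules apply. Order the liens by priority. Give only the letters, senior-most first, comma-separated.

Effective dates: B relates back to 13 December 2019 (work commenced).
By effective date: B (13 December 2019), A (16 June 2021), C (16 November 2021).
Because B would otherwise rank above C, the subordination swaps them.

C, A, B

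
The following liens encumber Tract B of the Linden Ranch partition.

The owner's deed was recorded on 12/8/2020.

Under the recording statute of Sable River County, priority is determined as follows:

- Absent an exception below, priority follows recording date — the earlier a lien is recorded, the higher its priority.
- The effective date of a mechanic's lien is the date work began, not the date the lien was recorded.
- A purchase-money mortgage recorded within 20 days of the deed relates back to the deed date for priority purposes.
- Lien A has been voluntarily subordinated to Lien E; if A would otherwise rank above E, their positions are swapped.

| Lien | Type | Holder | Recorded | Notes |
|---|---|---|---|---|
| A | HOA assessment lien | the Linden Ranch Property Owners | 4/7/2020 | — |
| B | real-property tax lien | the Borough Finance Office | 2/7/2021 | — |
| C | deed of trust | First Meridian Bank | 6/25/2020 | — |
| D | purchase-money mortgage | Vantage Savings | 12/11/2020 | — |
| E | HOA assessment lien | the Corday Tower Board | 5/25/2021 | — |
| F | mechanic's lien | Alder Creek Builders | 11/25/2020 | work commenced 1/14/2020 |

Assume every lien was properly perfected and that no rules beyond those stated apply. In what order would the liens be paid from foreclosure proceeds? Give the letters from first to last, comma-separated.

F, E, C, D, B, A

Effective dates after the stated exceptions: D relates back to the deed date 12/8/2020; F is treated as recorded 1/14/2020, the work-commencement date.
By effective date: F (1/14/2020), A (4/7/2020), C (6/25/2020), D (12/8/2020), B (2/7/2021), E (5/25/2021).
A would otherwise be senior to E, so under the subordination agreement A and E exchange positions.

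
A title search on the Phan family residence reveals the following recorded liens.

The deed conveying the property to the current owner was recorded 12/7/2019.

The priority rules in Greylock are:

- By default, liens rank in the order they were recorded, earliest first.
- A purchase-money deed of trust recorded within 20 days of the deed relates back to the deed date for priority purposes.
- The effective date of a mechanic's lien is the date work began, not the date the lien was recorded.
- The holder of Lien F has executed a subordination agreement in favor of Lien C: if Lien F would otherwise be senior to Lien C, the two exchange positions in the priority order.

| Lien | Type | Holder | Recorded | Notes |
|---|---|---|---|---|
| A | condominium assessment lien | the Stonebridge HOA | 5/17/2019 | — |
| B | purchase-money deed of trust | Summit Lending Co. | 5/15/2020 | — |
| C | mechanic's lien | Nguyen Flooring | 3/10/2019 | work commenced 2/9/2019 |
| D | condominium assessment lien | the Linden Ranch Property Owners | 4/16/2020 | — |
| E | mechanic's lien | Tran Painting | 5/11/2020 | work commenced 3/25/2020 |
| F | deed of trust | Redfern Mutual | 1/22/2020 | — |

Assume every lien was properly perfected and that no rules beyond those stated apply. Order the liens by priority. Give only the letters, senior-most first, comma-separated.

Effective dates after the stated exceptions: B was recorded 160 days after the deed, outside the 20-day window, so it keeps its recording date; C's effective date is 2/9/2019, when work began; E relates back to 3/25/2020 (work commenced).
Sorted by effective date: C (2/9/2019), A (5/17/2019), F (1/22/2020), E (3/25/2020), D (4/16/2020), B (5/15/2020).
F already ranks below C; the subordination has no effect.

C, A, F, E, D, B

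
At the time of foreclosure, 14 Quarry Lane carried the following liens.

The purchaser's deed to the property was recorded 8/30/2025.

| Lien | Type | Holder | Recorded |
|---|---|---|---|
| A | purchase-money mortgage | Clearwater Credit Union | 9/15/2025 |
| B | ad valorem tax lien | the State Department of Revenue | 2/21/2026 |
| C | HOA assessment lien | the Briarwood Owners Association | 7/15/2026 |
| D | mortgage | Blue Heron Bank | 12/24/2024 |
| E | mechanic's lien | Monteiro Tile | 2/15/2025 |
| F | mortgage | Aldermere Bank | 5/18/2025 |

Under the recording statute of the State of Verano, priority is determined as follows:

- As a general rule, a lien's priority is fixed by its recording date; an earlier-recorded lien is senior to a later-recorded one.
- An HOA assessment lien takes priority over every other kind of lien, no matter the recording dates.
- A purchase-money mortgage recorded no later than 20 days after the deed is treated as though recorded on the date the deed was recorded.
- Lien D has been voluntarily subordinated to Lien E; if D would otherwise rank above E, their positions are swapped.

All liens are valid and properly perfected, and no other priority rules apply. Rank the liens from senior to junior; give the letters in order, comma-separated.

C, E, D, F, A, B

Adjusting effective dates: A relates back to the deed date 8/30/2025.
C, as an HOA assessment lien, has superpriority and ranks first.
The other liens, earliest effective date first: D (12/24/2024), E (2/15/2025), F (5/18/2025), A (8/30/2025), B (2/21/2026).
D is senior to E before the subordination, so the two trade places.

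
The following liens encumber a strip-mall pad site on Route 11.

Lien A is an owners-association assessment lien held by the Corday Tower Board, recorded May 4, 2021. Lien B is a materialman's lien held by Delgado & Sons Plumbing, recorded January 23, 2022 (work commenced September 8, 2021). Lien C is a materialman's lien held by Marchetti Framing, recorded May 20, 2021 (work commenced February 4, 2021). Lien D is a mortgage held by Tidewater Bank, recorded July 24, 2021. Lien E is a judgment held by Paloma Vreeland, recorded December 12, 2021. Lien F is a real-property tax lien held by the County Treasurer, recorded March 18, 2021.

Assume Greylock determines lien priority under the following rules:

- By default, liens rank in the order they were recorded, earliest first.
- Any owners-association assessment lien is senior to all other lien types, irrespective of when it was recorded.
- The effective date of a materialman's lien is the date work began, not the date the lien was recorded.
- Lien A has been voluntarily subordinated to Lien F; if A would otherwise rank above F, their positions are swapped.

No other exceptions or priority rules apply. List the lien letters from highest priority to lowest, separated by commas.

F, C, A, D, B, E

First, effective dates: B relates back to September 8, 2021 (work commenced); C's effective date is February 4, 2021, when work began.
A is an owners-association assessment lien and takes priority over every other lien.
The other liens, earliest effective date first: C (February 4, 2021), F (March 18, 2021), D (July 24, 2021), B (September 8, 2021), E (December 12, 2021).
A is senior to F before the subordination, so the two trade places.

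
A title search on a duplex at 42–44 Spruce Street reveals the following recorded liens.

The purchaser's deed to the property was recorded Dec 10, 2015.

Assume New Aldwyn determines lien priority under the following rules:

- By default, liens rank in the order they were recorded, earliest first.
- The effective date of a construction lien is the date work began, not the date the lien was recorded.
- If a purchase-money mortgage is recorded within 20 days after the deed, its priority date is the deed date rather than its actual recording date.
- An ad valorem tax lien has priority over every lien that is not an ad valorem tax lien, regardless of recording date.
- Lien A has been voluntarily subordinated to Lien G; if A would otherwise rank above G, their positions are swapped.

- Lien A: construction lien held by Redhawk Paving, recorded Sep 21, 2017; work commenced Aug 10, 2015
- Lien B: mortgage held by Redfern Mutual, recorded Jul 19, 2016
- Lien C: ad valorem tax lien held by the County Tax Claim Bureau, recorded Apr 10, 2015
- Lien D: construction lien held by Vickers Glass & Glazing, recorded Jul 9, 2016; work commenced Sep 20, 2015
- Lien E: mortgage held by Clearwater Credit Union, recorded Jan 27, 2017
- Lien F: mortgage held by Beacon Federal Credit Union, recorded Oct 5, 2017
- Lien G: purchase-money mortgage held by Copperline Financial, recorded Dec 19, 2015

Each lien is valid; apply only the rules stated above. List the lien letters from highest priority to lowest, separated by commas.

Effective dates: A's effective date is Aug 10, 2015, when work began; D relates back to Sep 20, 2015 (work commenced); G relates back to the deed date Dec 10, 2015.
As an ad valorem tax lien, C is senior to every other lien.
Ordering the rest by effective date: A (Aug 10, 2015), D (Sep 20, 2015), G (Dec 10, 2015), B (Jul 19, 2016), E (Jan 27, 2017), F (Oct 5, 2017).
Because A would otherwise rank above G, the subordination swaps them.

C, G, D, A, B, E, F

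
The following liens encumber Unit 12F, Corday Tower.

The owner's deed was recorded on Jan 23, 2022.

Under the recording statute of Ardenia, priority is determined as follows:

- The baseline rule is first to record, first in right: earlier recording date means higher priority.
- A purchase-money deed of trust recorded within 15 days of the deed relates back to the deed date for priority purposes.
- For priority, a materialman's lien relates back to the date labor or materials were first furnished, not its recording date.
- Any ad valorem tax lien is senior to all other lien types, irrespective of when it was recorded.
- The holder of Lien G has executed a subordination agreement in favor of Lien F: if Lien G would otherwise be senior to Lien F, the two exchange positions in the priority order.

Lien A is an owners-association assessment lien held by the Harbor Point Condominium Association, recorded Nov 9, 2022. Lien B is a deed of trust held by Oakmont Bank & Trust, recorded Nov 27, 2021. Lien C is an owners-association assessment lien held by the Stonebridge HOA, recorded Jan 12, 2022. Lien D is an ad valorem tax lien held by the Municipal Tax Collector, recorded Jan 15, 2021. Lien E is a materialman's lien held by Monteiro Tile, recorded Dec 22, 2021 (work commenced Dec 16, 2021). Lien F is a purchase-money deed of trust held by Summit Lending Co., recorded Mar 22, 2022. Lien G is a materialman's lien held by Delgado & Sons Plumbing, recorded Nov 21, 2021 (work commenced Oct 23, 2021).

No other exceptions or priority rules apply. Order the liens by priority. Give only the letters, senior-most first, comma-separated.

D, F, B, E, C, G, A

First, effective dates: E is treated as recorded Dec 16, 2021, the work-commencement date; F was recorded 58 days after the deed — beyond 15 days — so no relation-back applies; G is treated as recorded Oct 23, 2021, the work-commencement date.
As an ad valorem tax lien, D is senior to every other lien.
Among the remaining liens, by effective date: G (Oct 23, 2021), B (Nov 27, 2021), E (Dec 16, 2021), C (Jan 12, 2022), F (Mar 22, 2022), A (Nov 9, 2022).
G would otherwise be senior to F, so under the subordination agreement G and F exchange positions.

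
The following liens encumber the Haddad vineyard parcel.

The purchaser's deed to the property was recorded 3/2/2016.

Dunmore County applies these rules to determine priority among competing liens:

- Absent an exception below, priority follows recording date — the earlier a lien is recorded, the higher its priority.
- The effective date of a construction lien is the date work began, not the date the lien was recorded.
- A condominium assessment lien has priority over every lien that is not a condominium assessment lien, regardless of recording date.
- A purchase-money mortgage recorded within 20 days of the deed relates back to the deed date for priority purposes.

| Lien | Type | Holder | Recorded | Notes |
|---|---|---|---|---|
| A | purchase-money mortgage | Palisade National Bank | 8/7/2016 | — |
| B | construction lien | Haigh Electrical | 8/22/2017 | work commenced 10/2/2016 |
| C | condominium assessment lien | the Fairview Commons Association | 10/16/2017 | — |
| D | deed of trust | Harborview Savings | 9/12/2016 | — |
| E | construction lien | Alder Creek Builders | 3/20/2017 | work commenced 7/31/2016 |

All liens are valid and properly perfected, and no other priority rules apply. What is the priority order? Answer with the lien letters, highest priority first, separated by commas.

C, E, A, D, B

Adjusting effective dates: A was recorded 158 days after the deed, outside the 20-day window, so it keeps its recording date; B relates back to 10/2/2016 (work commenced); E's effective date is 7/31/2016, when work began.
C, as a condominium assessment lien, has superpriority and ranks first.
Remaining liens by effective date: E (7/31/2016), A (8/7/2016), D (9/12/2016), B (10/2/2016).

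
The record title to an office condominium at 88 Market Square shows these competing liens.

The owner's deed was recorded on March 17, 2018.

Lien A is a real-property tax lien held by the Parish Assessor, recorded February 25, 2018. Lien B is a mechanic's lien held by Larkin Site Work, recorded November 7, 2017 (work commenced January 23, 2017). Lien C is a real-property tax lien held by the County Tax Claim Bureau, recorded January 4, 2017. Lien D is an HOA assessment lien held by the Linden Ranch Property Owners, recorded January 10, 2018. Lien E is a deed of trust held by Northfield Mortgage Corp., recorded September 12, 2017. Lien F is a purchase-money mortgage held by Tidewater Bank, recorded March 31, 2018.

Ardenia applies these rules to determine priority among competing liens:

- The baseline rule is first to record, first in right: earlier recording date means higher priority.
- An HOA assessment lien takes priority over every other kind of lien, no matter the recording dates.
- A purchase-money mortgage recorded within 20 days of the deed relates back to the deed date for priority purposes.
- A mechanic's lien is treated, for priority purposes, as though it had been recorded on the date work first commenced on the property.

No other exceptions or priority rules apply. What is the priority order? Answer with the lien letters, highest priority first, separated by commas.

D, C, B, E, A, F

First, effective dates: B's effective date is January 23, 2017, when work began; F's effective date is the deed date, March 17, 2018.
As an HOA assessment lien, D is senior to every other lien.
Ordering the rest by effective date: C (January 4, 2017), B (January 23, 2017), E (September 12, 2017), A (February 25, 2018), F (March 17, 2018).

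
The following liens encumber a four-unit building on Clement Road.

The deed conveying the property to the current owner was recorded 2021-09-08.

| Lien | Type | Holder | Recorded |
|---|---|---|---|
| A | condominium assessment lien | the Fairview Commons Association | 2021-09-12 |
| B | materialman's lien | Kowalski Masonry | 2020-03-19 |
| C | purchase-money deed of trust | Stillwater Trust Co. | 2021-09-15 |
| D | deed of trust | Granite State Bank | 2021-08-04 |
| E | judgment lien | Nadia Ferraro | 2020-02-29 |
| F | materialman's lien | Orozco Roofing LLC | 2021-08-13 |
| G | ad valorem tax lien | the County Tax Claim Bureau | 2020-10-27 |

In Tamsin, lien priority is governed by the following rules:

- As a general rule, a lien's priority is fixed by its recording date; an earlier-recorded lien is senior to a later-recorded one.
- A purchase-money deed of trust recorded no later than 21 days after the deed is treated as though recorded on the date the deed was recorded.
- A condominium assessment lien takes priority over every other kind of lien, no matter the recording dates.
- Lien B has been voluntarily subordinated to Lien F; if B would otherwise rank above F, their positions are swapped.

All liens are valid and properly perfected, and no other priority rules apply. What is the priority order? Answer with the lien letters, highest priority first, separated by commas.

Adjusting effective dates: C relates back to the deed date 2021-09-08.
A is a condominium assessment lien, so it outranks all other liens regardless of date.
Ordering the rest by effective date: E (2020-02-29), B (2020-03-19), G (2020-10-27), D (2021-08-04), F (2021-08-13), C (2021-09-08).
Because B would otherwise rank above F, the subordination swaps them.

A, E, F, G, D, B, C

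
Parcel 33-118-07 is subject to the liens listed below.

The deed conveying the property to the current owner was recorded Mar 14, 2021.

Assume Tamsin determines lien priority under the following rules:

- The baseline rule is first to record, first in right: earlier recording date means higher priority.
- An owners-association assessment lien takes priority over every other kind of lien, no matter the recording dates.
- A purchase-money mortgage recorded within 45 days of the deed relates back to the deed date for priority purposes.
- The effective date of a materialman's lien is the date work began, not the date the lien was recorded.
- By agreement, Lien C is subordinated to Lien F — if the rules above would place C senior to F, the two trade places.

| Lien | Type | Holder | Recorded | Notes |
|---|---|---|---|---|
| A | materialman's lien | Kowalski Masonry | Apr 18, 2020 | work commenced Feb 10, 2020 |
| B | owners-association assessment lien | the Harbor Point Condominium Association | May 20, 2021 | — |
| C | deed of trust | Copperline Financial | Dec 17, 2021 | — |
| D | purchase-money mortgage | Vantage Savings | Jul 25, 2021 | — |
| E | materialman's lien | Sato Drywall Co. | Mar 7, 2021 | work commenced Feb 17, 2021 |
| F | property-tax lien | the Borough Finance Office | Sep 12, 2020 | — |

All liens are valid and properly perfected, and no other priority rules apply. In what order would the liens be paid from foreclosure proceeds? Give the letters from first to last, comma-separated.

Effective dates after the stated exceptions: A relates back to Feb 10, 2020 (work commenced); D was recorded 133 days after the deed, outside the 45-day window, so it keeps its recording date; E relates back to Feb 17, 2021 (work commenced).
B is an owners-association assessment lien, so it outranks all other liens regardless of date.
Among the remaining liens, by effective date: A (Feb 10, 2020), F (Sep 12, 2020), E (Feb 17, 2021), D (Jul 25, 2021), C (Dec 17, 2021).
Since C is not senior to F, the subordination leaves the order unchanged.

B, A, F, E, D, C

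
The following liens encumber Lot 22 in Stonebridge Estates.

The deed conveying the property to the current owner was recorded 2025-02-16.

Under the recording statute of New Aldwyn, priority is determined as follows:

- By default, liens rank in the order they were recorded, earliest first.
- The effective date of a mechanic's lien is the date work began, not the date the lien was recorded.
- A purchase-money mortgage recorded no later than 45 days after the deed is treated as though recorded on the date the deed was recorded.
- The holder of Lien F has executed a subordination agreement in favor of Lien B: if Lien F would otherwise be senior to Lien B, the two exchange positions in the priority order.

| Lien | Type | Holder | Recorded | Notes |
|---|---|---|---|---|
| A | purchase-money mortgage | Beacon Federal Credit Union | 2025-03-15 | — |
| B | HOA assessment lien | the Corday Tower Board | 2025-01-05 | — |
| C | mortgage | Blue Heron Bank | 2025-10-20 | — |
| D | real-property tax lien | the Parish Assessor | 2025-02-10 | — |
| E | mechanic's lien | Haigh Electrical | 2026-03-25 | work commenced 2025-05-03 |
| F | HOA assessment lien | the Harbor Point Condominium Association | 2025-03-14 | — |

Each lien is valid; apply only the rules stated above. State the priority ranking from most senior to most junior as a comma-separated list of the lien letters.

Effective dates: A relates back to the deed date 2025-02-16; E's effective date is 2025-05-03, when work began.
By effective date, earliest first: B (2025-01-05), D (2025-02-10), A (2025-02-16), F (2025-03-14), E (2025-05-03), C (2025-10-20).
F is already junior to B, so the subordination agreement changes nothing.

B, D, A, F, E, C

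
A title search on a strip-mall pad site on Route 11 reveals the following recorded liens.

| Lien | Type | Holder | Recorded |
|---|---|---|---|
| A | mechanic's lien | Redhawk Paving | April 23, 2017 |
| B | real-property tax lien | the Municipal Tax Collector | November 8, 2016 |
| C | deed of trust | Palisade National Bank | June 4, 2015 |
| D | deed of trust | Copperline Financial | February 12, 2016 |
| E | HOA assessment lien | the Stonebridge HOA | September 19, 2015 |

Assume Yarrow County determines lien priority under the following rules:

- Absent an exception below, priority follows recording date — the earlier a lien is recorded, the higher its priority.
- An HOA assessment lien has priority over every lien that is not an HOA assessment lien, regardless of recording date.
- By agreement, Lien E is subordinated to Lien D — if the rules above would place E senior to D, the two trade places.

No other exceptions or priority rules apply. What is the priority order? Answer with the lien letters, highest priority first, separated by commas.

D, C, E, B, A

E is an HOA assessment lien, so it outranks all other liens regardless of date.
Among the remaining liens, by effective date: C (June 4, 2015), D (February 12, 2016), B (November 8, 2016), A (April 23, 2017).
The subordination applies — E was senior to D — so E and D swap.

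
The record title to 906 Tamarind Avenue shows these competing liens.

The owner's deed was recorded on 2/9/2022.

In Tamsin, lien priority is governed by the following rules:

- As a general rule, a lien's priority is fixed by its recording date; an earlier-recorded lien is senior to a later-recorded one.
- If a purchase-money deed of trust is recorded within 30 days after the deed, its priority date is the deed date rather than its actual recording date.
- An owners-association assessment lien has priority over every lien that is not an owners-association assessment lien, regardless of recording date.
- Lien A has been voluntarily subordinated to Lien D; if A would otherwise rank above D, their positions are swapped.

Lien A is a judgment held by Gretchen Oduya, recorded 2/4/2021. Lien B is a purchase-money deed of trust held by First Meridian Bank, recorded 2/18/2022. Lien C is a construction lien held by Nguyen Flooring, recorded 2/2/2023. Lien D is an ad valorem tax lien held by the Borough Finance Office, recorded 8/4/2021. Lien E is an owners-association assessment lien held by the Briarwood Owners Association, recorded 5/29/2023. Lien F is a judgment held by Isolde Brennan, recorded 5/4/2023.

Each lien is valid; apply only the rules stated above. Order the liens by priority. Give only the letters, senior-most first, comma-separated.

E, D, A, B, C, F

Effective dates after the stated exceptions: B relates back to the deed date 2/9/2022.
As an owners-association assessment lien, E is senior to every other lien.
The other liens, earliest effective date first: A (2/4/2021), D (8/4/2021), B (2/9/2022), C (2/2/2023), F (5/4/2023).
Because A would otherwise rank above D, the subordination swaps them.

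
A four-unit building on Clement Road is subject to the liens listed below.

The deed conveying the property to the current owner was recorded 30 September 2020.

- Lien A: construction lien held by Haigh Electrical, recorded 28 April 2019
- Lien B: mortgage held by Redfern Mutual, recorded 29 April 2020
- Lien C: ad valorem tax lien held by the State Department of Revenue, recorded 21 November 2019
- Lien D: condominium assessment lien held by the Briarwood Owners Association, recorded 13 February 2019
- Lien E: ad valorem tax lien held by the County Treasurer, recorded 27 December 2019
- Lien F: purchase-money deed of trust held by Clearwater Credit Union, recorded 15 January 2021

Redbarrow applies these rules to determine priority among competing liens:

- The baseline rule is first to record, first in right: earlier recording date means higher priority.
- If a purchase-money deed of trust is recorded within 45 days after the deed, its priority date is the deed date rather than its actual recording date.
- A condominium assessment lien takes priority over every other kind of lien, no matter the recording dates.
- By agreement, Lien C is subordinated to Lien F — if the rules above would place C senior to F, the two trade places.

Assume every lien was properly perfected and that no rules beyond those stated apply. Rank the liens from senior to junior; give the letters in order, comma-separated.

D, A, F, E, B, C

Effective dates: F missed the 45-day window (107 days after the deed), so its recording date stands.
D is a condominium assessment lien, so it outranks all other liens regardless of date.
Among the remaining liens, by effective date: A (28 April 2019), C (21 November 2019), E (27 December 2019), B (29 April 2020), F (15 January 2021).
C would otherwise be senior to F, so under the subordination agreement C and F exchange positions.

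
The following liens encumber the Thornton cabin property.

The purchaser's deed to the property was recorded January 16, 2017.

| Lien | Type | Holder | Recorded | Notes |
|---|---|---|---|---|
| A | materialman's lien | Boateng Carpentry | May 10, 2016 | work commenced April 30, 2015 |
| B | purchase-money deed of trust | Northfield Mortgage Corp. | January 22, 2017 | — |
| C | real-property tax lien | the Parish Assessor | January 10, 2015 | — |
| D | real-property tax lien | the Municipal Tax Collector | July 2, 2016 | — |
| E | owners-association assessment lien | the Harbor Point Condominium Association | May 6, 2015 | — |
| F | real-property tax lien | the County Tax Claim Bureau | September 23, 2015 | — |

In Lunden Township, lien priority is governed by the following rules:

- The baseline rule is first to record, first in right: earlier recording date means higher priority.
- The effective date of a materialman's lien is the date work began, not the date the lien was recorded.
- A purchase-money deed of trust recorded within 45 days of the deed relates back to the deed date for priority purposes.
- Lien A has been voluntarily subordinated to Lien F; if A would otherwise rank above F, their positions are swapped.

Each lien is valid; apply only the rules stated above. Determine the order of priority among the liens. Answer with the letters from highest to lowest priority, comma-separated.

C, F, E, A, D, B

Effective dates: A's effective date is April 30, 2015, when work began; B's effective date is the deed date, January 16, 2017.
Ordering by effective date: C (January 10, 2015), A (April 30, 2015), E (May 6, 2015), F (September 23, 2015), D (July 2, 2016), B (January 16, 2017).
A would otherwise be senior to F, so under the subordination agreement A and F exchange positions.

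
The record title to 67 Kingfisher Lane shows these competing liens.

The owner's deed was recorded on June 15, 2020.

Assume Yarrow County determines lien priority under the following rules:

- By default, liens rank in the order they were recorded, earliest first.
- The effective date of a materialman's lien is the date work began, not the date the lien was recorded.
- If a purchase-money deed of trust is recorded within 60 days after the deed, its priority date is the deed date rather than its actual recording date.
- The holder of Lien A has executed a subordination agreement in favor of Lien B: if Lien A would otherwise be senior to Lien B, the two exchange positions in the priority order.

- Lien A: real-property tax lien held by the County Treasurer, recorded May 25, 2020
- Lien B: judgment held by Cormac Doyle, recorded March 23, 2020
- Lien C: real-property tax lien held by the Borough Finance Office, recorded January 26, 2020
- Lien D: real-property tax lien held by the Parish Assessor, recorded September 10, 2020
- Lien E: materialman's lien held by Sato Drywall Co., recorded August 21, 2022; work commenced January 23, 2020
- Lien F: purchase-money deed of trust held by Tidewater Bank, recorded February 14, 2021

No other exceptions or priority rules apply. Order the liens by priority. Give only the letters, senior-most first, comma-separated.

Effective dates after the stated exceptions: E is treated as recorded January 23, 2020, the work-commencement date; F was recorded 244 days after the deed, outside the 60-day window, so it keeps its recording date.
Ordering by effective date: E (January 23, 2020), C (January 26, 2020), B (March 23, 2020), A (May 25, 2020), D (September 10, 2020), F (February 14, 2021).
Since A is not senior to B, the subordination leaves the order unchanged.

E, C, B, A, D, F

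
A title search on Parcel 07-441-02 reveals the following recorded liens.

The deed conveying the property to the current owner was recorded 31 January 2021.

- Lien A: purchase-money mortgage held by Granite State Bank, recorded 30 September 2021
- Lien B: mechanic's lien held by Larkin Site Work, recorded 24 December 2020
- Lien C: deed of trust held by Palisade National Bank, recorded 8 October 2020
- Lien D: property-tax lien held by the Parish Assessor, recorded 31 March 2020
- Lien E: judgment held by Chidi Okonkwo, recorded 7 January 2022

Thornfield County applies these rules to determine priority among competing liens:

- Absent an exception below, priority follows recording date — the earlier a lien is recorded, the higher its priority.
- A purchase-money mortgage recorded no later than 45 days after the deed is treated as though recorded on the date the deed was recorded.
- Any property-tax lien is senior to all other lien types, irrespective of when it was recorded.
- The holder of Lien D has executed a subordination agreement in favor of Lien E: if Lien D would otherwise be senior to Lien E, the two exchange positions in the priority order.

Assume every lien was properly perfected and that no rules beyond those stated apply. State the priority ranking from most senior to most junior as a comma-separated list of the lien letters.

E, C, B, A, D

Adjusting effective dates: A was recorded 242 days after the deed — beyond 45 days — so no relation-back applies.
As a property-tax lien, D is senior to every other lien.
The other liens, earliest effective date first: C (8 October 2020), B (24 December 2020), A (30 September 2021), E (7 January 2022).
The subordination applies — D was senior to E — so D and E swap.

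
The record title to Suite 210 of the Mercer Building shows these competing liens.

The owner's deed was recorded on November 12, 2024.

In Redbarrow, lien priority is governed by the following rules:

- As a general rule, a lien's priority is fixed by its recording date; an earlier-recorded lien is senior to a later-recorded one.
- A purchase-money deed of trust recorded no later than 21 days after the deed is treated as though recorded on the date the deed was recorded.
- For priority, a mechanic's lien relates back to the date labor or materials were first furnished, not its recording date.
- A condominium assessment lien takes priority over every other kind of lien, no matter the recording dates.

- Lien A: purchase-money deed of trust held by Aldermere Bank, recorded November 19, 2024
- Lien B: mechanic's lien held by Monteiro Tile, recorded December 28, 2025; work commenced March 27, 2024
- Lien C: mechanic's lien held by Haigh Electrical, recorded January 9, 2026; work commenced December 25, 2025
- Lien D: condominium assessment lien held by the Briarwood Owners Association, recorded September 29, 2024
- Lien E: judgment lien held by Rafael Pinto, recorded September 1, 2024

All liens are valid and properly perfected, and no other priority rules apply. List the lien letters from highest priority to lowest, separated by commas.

D, B, E, A, C

Adjusting effective dates: A's effective date is the deed date, November 12, 2024; B's effective date is March 27, 2024, when work began; C's effective date is December 25, 2025, when work began.
D is a condominium assessment lien and takes priority over every other lien.
Among the remaining liens, by effective date: B (March 27, 2024), E (September 1, 2024), A (November 12, 2024), C (December 25, 2025).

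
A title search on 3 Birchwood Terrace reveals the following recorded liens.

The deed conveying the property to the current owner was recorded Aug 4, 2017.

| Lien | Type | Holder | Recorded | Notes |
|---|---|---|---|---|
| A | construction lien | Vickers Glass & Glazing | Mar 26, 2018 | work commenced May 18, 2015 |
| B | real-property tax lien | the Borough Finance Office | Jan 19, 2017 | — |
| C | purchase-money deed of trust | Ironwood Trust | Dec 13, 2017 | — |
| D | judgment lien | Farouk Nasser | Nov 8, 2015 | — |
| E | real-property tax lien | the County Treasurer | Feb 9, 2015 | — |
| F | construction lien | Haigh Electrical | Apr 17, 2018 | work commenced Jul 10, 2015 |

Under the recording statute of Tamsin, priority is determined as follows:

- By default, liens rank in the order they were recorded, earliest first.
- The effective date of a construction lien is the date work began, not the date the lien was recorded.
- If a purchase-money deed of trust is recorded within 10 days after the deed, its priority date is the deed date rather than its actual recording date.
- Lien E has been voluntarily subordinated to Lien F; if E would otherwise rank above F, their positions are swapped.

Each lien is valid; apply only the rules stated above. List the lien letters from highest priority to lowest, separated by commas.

F, A, E, D, B, C

Adjusting effective dates: A's effective date is May 18, 2015, when work began; C was recorded 131 days after the deed — beyond 10 days — so no relation-back applies; F is treated as recorded Jul 10, 2015, the work-commencement date.
By effective date: E (Feb 9, 2015), A (May 18, 2015), F (Jul 10, 2015), D (Nov 8, 2015), B (Jan 19, 2017), C (Dec 13, 2017).
E is senior to F before the subordination, so the two trade places.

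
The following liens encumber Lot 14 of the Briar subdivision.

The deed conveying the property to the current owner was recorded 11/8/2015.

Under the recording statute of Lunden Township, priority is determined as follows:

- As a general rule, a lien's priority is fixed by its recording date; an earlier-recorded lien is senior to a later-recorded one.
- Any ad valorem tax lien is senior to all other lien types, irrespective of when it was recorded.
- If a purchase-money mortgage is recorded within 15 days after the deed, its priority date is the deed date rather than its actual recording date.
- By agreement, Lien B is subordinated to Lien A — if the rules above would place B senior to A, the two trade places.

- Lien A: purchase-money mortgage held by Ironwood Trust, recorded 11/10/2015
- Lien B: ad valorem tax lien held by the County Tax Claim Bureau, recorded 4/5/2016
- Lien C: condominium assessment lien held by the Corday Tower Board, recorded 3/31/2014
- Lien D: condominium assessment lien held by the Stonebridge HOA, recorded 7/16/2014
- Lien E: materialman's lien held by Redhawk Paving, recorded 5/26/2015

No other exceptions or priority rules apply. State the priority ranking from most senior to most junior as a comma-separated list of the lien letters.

First, effective dates: A's effective date is the deed date, 11/8/2015.
B, as an ad valorem tax lien, has superpriority and ranks first.
The other liens, earliest effective date first: C (3/31/2014), D (7/16/2014), E (5/26/2015), A (11/8/2015).
Because B would otherwise rank above A, the subordination swaps them.

A, C, D, E, B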